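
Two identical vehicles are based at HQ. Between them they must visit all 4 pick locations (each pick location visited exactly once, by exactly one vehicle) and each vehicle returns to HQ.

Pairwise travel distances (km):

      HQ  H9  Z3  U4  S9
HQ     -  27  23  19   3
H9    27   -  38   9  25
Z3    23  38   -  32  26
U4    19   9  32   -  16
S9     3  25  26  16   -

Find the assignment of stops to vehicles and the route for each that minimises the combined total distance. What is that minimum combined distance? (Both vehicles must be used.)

95 km — the smallest possible combined total.

Check every non-empty split of the stops between the two vehicles; for each half take its own optimal tour:
  {H9} + {Z3, U4, S9}: 54 + 74 = 128
  {Z3} + {H9, U4, S9}: 46 + 55 = 101
  {H9, Z3} + {U4, S9}: 88 + 38 = 126
  {U4} + {H9, Z3, S9}: 38 + 89 = 127
  {H9, U4} + {Z3, S9}: 55 + 52 = 107
  {Z3, U4} + {H9, S9}: 74 + 55 = 129
  … (7 splits in total)
  {H9, Z3, U4} + {S9}: 89 + 6 = 95  ← best
Best: vehicle 1 HQ → Z3 → H9 → U4 → HQ = 89; vehicle 2 HQ → S9 → HQ = 6; combined 95.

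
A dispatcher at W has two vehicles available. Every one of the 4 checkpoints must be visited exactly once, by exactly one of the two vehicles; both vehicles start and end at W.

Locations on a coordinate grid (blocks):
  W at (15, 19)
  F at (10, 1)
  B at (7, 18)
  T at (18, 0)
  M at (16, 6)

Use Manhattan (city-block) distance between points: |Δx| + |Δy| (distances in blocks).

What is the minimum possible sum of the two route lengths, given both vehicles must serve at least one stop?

72 blocks — the smallest possible combined total.

Check every non-empty split of the stops between the two vehicles; for each half take its own optimal tour:
  {F} + {B, T, M}: 46 + 60 = 106
  {B} + {F, T, M}: 18 + 54 = 72
  {F, B} + {T, M}: 52 + 44 = 96
  {T} + {F, B, M}: 44 + 54 = 98
  {F, T} + {B, M}: 54 + 44 = 98
  {B, T} + {F, M}: 60 + 48 = 108
  … (7 splits in total)
Best: vehicle 1 W → B → W = 18; vehicle 2 W → F → T → M → W = 54; combined 72.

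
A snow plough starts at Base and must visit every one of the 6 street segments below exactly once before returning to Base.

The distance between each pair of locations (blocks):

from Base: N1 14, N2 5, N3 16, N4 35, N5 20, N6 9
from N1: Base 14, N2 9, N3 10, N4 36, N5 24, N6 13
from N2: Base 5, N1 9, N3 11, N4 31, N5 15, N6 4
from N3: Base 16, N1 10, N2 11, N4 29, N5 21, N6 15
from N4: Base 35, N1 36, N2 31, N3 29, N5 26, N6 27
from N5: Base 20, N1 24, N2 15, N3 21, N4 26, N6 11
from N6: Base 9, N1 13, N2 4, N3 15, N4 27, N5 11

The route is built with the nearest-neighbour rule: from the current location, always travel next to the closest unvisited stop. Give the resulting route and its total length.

From Base: distances to unvisited — N2=5, N6=9, N1=14, N3=16, N5=20, N4=35. Nearest is N2 (5).
From N2: distances to unvisited — N6=4, N1=9, N3=11, N5=15, N4=31. Nearest is N6 (4).
From N6: distances to unvisited — N5=11, N1=13, N3=15, N4=27. Nearest is N5 (11).
From N5: distances to unvisited — N3=21, N1=24, N4=26. Nearest is N3 (21).
From N3: distances to unvisited — N1=10, N4=29. Nearest is N1 (10).
From N1: distances to unvisited — N4=36. Nearest is N4 (36).
Return N4→Base: 35.
Total = 5 + 4 + 11 + 21 + 10 + 36 + 35 = 122.

Nearest-neighbour total = 122 blocks; route Base → N2 → N6 → N5 → N3 → N1 → N4 → Base.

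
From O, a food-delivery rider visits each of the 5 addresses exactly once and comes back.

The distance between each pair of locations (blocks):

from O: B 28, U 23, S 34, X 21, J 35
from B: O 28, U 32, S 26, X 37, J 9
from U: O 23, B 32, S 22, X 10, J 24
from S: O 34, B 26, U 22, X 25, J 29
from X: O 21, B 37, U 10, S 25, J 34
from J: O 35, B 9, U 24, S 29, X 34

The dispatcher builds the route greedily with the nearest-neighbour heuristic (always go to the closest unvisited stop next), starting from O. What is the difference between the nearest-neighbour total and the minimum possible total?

From O: X=21, U=23, B=28, S=34, J=35 → choose X (21).
From X: U=10, S=25, J=34, B=37 → choose U (10).
From U: S=22, J=24, B=32 → choose S (22).
From S: B=26, J=29 → choose B (26).
From B: J=9 → choose J (9).
NN route O → X → U → S → B → J → O costs 123.
Optimal: O → B → J → S → U → X → O costs 119 (by enumerating all 60 distinct tours).
Excess = 123 − 119 = 4.

4 blocks longer than the optimal tour.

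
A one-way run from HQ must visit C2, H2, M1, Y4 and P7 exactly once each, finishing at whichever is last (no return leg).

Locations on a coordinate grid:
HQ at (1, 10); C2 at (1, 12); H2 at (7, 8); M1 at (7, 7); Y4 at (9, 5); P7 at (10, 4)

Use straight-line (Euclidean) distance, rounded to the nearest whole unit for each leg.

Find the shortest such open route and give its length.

There are 5! = 120 possible orderings.
HQ - C2 - H2 - M1 - Y4 - P7: 2+7+1+3+1 = 14
HQ - C2 - H2 - M1 - P7 - Y4: 2+7+1+4+1 = 15
HQ - C2 - H2 - Y4 - M1 - P7: 2+7+4+3+4 = 20
HQ - C2 - H2 - Y4 - P7 - M1: 2+7+4+1+4 = 18
HQ - C2 - H2 - P7 - M1 - Y4: 2+7+5+4+3 = 21
HQ - C2 - H2 - P7 - Y4 - M1: 2+7+5+1+3 = 18
HQ - C2 - M1 - H2 - Y4 - P7: 2+8+1+4+1 = 16
HQ - C2 - M1 - H2 - P7 - Y4: 2+8+1+5+1 = 17
HQ - C2 - M1 - Y4 - H2 - P7: 2+8+3+4+5 = 22
HQ - C2 - M1 - Y4 - P7 - H2: 2+8+3+1+5 = 19
HQ - C2 - M1 - P7 - H2 - Y4: 2+8+4+5+4 = 23
HQ - C2 - M1 - P7 - Y4 - H2: 2+8+4+1+4 = 19
HQ - C2 - Y4 - H2 - M1 - P7: 2+11+4+1+4 = 22
HQ - C2 - Y4 - H2 - P7 - M1: 2+11+4+5+4 = 26
… (106 more)
The minimum is 14.
One shortest path: HQ → C2 → H2 → M1 → Y4 → P7.

Shortest open route: 14.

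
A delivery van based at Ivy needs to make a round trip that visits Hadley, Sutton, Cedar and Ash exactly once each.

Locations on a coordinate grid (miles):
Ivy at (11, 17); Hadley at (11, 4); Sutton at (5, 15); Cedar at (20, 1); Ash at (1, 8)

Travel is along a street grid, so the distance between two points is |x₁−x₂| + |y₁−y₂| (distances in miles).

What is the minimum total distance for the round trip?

Shortest round trip = 70 miles.

With 4 stops there are 4!/2 = 12 distinct round trips (a route and its reverse cost the same).
Ivy → Hadley → Sutton → Cedar → Ash → Ivy: 13+17+29+26+19 = 104
Ivy → Hadley → Sutton → Ash → Cedar → Ivy: 13+17+11+26+25 = 92
Ivy → Hadley → Cedar → Sutton → Ash → Ivy: 13+12+29+11+19 = 84
Ivy → Hadley → Cedar → Ash → Sutton → Ivy: 13+12+26+11+8 = 70
Ivy → Hadley → Ash → Sutton → Cedar → Ivy: 13+14+11+29+25 = 92
Ivy → Hadley → Ash → Cedar → Sutton → Ivy: 13+14+26+29+8 = 90
Ivy → Sutton → Hadley → Cedar → Ash → Ivy: 8+17+12+26+19 = 82
Ivy → Sutton → Hadley → Ash → Cedar → Ivy: 8+17+14+26+25 = 90
Ivy → Sutton → Cedar → Hadley → Ash → Ivy: 8+29+12+14+19 = 82
Ivy → Sutton → Ash → Hadley → Cedar → Ivy: 8+11+14+12+25 = 70
Ivy → Cedar → Hadley → Sutton → Ash → Ivy: 25+12+17+11+19 = 84
Ivy → Cedar → Sutton → Hadley → Ash → Ivy: 25+29+17+14+19 = 104
The minimum is 70.
One optimal route: Ivy → Hadley → Cedar → Ash → Sutton → Ivy (or its reverse).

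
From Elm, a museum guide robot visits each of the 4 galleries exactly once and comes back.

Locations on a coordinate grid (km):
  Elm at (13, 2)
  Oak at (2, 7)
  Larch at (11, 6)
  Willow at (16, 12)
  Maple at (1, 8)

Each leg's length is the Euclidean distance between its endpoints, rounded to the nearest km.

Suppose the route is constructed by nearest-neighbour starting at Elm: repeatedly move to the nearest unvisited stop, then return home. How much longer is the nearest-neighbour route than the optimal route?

Elm: Larch=4, Willow=10, Oak=12, Maple=13 ⇒ Larch
Larch: Willow=8, Oak=9, Maple=10 ⇒ Willow
Willow: Oak=15, Maple=16 ⇒ Oak
Oak: Maple=1 ⇒ Maple
NN route Elm → Larch → Willow → Oak → Maple → Elm costs 41.
Optimal: Elm → Larch → Oak → Maple → Willow → Elm costs 40 (by enumerating all 12 distinct tours).
Excess = 41 − 40 = 1.

The nearest-neighbour route is 1 km longer than optimal.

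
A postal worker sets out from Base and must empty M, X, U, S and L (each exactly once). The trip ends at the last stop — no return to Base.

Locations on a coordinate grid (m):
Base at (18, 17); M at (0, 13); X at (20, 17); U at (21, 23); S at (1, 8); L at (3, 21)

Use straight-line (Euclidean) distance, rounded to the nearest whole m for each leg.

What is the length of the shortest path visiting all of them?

Minimum one-way distance = 40 m.

There are 5! = 120 possible orderings.
Base - M - X - U - S - L: 18+20+6+25+13 = 82
Base - M - X - U - L - S: 18+20+6+18+13 = 75
Base - M - X - S - U - L: 18+20+21+25+18 = 102
Base - M - X - S - L - U: 18+20+21+13+18 = 90
Base - M - X - L - U - S: 18+20+17+18+25 = 98
Base - M - X - L - S - U: 18+20+17+13+25 = 93
Base - M - U - X - S - L: 18+23+6+21+13 = 81
Base - M - U - X - L - S: 18+23+6+17+13 = 77
Base - M - U - S - X - L: 18+23+25+21+17 = 104
Base - M - U - S - L - X: 18+23+25+13+17 = 96
Base - M - U - L - X - S: 18+23+18+17+21 = 97
Base - M - U - L - S - X: 18+23+18+13+21 = 93
Base - M - S - X - U - L: 18+5+21+6+18 = 68
Base - M - S - X - L - U: 18+5+21+17+18 = 79
… (106 more)
Base - X - U - L - M - S: 2+6+18+9+5 = 40  ← best
The minimum is 40.
One shortest path: Base → X → U → L → M → S.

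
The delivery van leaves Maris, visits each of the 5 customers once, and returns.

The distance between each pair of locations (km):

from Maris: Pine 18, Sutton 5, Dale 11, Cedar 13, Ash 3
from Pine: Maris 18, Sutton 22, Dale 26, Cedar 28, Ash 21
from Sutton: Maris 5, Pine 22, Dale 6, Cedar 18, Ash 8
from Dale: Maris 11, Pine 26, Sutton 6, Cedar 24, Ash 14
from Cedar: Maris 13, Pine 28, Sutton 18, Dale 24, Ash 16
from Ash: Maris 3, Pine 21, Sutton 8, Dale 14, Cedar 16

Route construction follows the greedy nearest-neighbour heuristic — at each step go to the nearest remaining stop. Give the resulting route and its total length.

From Maris: distances to unvisited — Ash=3, Sutton=5, Dale=11, Cedar=13, Pine=18. Nearest is Ash (3).
From Ash: distances to unvisited — Sutton=8, Dale=14, Cedar=16, Pine=21. Nearest is Sutton (8).
From Sutton: distances to unvisited — Dale=6, Cedar=18, Pine=22. Nearest is Dale (6).
From Dale: distances to unvisited — Cedar=24, Pine=26. Nearest is Cedar (24).
From Cedar: distances to unvisited — Pine=28. Nearest is Pine (28).
Return Pine→Maris: 18.
Total = 3 + 8 + 6 + 24 + 28 + 18 = 87.

87 km along Maris → Ash → Sutton → Dale → Cedar → Pine → Maris.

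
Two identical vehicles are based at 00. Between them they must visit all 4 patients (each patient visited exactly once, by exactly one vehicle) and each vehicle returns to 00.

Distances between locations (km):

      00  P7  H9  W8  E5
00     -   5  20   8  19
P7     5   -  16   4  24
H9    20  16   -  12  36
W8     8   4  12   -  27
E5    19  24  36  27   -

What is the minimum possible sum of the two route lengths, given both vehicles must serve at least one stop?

There are 2^3 − 1 = 7 ways to divide the 4 stops into two non-empty groups. For each, the best each vehicle can do is its own shortest tour through its group:
  {P7} + {H9, W8, E5}: 10 + 75 = 85
  {H9} + {P7, W8, E5}: 40 + 55 = 95
  {P7, H9} + {W8, E5}: 41 + 54 = 95
  {W8} + {P7, H9, E5}: 16 + 76 = 92
  {P7, W8} + {H9, E5}: 17 + 75 = 92
  {H9, W8} + {P7, E5}: 40 + 48 = 88
  … (7 splits in total)
  {P7, H9, W8} + {E5}: 41 + 38 = 79  ← best
Best: vehicle 1 00 → P7 → H9 → W8 → 00 = 41; vehicle 2 00 → E5 → 00 = 38; combined 79.

79 km — the smallest possible combined total.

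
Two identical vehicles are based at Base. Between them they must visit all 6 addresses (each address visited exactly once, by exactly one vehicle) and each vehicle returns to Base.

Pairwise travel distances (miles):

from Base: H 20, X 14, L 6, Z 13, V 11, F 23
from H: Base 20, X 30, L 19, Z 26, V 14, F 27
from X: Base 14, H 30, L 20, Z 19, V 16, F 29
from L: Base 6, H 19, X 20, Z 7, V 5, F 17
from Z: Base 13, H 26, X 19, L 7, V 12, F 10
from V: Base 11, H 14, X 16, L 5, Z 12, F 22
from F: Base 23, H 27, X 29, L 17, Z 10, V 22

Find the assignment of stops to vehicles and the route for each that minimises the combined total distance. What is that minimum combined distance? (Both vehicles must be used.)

103 miles — the smallest possible combined total.

There are 2^5 − 1 = 31 ways to divide the 6 stops into two non-empty groups. For each, the best each vehicle can do is its own shortest tour through its group:
  {H} + {X, L, Z, V, F}: 40 + 75 = 115
  {X} + {H, L, Z, V, F}: 28 + 75 = 103
  {H, X} + {L, Z, V, F}: 64 + 56 = 120
  {L} + {H, X, Z, V, F}: 12 + 94 = 106
  {H, L} + {X, Z, V, F}: 45 + 75 = 120
  {X, L} + {H, Z, V, F}: 40 + 75 = 115
  … (31 splits in total)
Best: vehicle 1 Base → X → Base = 28; vehicle 2 Base → L → Z → F → H → V → Base = 75; combined 103.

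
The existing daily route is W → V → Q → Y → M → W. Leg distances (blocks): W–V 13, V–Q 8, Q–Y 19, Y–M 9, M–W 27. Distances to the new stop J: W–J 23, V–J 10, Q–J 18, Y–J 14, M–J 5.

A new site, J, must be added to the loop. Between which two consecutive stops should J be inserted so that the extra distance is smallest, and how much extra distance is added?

+1 blocks — insert J between M and W.

Insertion cost between consecutive stops i–j is d(i,J) + d(J,j) − d(i,j):
  between W and V: 23 + 10 − 13 = 20
  between V and Q: 10 + 18 − 8 = 20
  between Q and Y: 18 + 14 − 19 = 13
  between Y and M: 14 + 5 − 9 = 10
  between M and W: 5 + 23 − 27 = 1
Cheapest insertion is between M and W, adding 1.
New total = 76 + 1 = 77.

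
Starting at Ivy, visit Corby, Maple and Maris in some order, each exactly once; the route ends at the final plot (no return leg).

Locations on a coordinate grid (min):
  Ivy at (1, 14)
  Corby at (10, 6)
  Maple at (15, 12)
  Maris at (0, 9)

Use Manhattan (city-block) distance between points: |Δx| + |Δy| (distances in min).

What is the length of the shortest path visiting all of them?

There are 3! = 6 possible orderings.
Ivy - Corby - Maple - Maris: 17+11+18 = 46
Ivy - Corby - Maris - Maple: 17+13+18 = 48
Ivy - Maple - Corby - Maris: 16+11+13 = 40
Ivy - Maple - Maris - Corby: 16+18+13 = 47
Ivy - Maris - Corby - Maple: 6+13+11 = 30
Ivy - Maris - Maple - Corby: 6+18+11 = 35
The minimum is 30.
One shortest path: Ivy → Maris → Corby → Maple.

Shortest open route: 30 min.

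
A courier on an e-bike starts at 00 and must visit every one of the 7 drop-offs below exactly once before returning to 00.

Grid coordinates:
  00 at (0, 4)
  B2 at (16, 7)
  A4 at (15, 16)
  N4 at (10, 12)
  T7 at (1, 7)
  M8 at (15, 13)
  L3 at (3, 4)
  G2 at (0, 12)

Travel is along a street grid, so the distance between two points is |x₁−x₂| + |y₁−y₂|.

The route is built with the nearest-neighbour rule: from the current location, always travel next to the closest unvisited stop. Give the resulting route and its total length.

From 00: distances to unvisited — L3=3, T7=4, G2=8, N4=18, B2=19, M8=24, A4=27. Nearest is L3 (3).
From L3: distances to unvisited — T7=5, G2=11, N4=15, B2=16, M8=21, A4=24. Nearest is T7 (5).
From T7: distances to unvisited — G2=6, N4=14, B2=15, M8=20, A4=23. Nearest is G2 (6).
From G2: distances to unvisited — N4=10, M8=16, A4=19, B2=21. Nearest is N4 (10).
From N4: distances to unvisited — M8=6, A4=9, B2=11. Nearest is M8 (6).
From M8: distances to unvisited — A4=3, B2=7. Nearest is A4 (3).
From A4: distances to unvisited — B2=10. Nearest is B2 (10).
Return B2→00: 19.
Total = 3 + 5 + 6 + 10 + 6 + 3 + 10 + 19 = 62.

Nearest-neighbour total = 62; route 00 → L3 → T7 → G2 → N4 → M8 → A4 → B2 → 00.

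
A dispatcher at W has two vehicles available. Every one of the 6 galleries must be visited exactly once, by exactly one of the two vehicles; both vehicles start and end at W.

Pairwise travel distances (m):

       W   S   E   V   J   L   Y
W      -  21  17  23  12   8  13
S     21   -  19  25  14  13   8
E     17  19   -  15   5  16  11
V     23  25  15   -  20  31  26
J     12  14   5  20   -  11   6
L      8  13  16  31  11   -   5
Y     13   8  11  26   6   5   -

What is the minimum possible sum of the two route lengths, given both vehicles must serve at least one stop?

Minimum combined distance: 94 m.

Check every non-empty split of the stops between the two vehicles; for each half take its own optimal tour:
  {S} + {E, V, J, L, Y}: 42 + 62 = 104
  {E} + {S, V, J, L, Y}: 34 + 78 = 112
  {S, E} + {V, J, L, Y}: 57 + 62 = 119
  {V} + {S, E, J, L, Y}: 46 + 57 = 103
  {S, V} + {E, J, L, Y}: 69 + 41 = 110
  {E, V} + {S, J, L, Y}: 55 + 47 = 102
  … (31 splits in total)
  {L} + {S, E, V, J, Y}: 16 + 78 = 94  ← best
Best: vehicle 1 W → L → W = 16; vehicle 2 W → S → Y → J → E → V → W = 78; combined 94.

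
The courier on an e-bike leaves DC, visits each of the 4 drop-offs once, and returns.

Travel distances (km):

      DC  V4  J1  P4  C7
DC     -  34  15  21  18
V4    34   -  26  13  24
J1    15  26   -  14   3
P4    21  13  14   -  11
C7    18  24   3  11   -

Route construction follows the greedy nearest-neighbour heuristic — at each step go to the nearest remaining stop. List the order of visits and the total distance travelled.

76 km along DC → J1 → C7 → P4 → V4 → DC.

From DC: distances to unvisited — J1=15, C7=18, P4=21, V4=34. Nearest is J1 (15).
From J1: distances to unvisited — C7=3, P4=14, V4=26. Nearest is C7 (3).
From C7: distances to unvisited — P4=11, V4=24. Nearest is P4 (11).
From P4: distances to unvisited — V4=13. Nearest is V4 (13).
Return V4→DC: 34.
Total = 15 + 3 + 11 + 13 + 34 = 76.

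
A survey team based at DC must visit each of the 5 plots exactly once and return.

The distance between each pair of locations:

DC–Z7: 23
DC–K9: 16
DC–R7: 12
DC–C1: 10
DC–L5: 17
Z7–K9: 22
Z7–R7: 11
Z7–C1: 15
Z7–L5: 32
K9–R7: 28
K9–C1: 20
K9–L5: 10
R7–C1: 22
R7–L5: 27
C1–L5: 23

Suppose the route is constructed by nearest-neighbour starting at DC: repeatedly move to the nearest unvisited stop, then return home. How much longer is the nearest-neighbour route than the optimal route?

4 longer than the optimal tour.

DC: C1=10, R7=12, K9=16, L5=17, Z7=23 ⇒ C1
C1: Z7=15, K9=20, R7=22, L5=23 ⇒ Z7
Z7: R7=11, K9=22, L5=32 ⇒ R7
R7: L5=27, K9=28 ⇒ L5
L5: K9=10 ⇒ K9
NN route DC → C1 → Z7 → R7 → L5 → K9 → DC costs 89.
Optimal: DC → R7 → Z7 → C1 → K9 → L5 → DC costs 85 (by enumerating all 60 distinct tours).
Excess = 89 − 85 = 4.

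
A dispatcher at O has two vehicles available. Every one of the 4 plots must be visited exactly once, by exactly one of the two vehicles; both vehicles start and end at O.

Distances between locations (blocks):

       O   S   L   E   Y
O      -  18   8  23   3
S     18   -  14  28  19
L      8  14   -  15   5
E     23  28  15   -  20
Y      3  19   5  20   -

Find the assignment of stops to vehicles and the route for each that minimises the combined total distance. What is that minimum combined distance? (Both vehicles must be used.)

Try each way of splitting the stops between the two vehicles (each non-empty) and, for each split, find the best tour for each vehicle:
  {S} + {L, E, Y}: 36 + 46 = 82
  {L} + {S, E, Y}: 16 + 69 = 85
  {S, L} + {E, Y}: 40 + 46 = 86
  {E} + {S, L, Y}: 46 + 40 = 86
  {S, E} + {L, Y}: 69 + 16 = 85
  {L, E} + {S, Y}: 46 + 40 = 86
  … (7 splits in total)
  {S, L, E} + {Y}: 69 + 6 = 75  ← best
Best: vehicle 1 O → S → E → L → O = 69; vehicle 2 O → Y → O = 6; combined 75.

Minimum combined distance: 75 blocks.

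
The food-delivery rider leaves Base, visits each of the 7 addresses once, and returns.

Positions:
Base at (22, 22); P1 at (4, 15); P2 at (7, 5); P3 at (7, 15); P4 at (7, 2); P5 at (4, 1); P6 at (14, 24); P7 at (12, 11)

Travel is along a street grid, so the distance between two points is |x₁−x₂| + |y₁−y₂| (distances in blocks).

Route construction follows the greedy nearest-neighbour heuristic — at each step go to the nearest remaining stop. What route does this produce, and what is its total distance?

Base → [P6:10 / P7:21 / P3:22 / P1:25 / P2:32 / P4:35 / P5:39] → P6 (10)
P6 → [P7:15 / P3:16 / P1:19 / P2:26 / P4:29 / P5:33] → P7 (15)
P7 → [P3:9 / P2:11 / P1:12 / P4:14 / P5:18] → P3 (9)
P3 → [P1:3 / P2:10 / P4:13 / P5:17] → P1 (3)
P1 → [P2:13 / P5:14 / P4:16] → P2 (13)
P2 → [P4:3 / P5:7] → P4 (3)
P4 → [P5:4] → P5 (4)
Return P5→Base: 39.
Total = 10 + 15 + 9 + 3 + 13 + 3 + 4 + 39 = 96.

Total distance 96 blocks via the nearest-neighbour route Base → P6 → P7 → P3 → P1 → P2 → P4 → P5 → Base.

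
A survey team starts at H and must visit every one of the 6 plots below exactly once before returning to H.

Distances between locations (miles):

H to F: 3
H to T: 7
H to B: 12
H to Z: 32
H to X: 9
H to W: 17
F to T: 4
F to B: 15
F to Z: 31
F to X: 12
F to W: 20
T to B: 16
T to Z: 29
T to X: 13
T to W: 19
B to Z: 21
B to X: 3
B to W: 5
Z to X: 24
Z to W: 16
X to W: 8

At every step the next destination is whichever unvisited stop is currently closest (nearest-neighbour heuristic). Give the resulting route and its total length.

At H the remaining stops are F 3, T 7, X 9, B 12, W 17, Z 32; go to F.
At F the remaining stops are T 4, X 12, B 15, W 20, Z 31; go to T.
At T the remaining stops are X 13, B 16, W 19, Z 29; go to X.
At X the remaining stops are B 3, W 8, Z 24; go to B.
At B the remaining stops are W 5, Z 21; go to W.
At W the remaining stops are Z 16; go to Z.
Return Z→H: 32.
Total = 3 + 4 + 13 + 3 + 5 + 16 + 32 = 76.

76 miles along H → F → T → X → B → W → Z → H.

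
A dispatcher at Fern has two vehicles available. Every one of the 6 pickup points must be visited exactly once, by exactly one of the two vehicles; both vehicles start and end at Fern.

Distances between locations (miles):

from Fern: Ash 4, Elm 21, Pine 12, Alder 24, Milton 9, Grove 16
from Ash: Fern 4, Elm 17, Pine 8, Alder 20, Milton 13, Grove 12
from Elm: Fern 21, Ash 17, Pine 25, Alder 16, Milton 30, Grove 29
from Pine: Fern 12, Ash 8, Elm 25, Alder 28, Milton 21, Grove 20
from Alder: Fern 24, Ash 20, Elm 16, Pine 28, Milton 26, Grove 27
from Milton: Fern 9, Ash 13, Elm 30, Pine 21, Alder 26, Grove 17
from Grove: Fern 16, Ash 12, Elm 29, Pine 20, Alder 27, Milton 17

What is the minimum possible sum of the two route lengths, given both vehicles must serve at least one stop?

114 miles — the smallest possible combined total.

Try each way of splitting the stops between the two vehicles (each non-empty) and, for each split, find the best tour for each vehicle:
  {Ash} + {Elm, Pine, Alder, Milton, Grove}: 8 + 106 = 114
  {Elm} + {Ash, Pine, Alder, Milton, Grove}: 42 + 93 = 135
  {Ash, Elm} + {Pine, Alder, Milton, Grove}: 42 + 93 = 135
  {Pine} + {Ash, Elm, Alder, Milton, Grove}: 24 + 90 = 114
  {Ash, Pine} + {Elm, Alder, Milton, Grove}: 24 + 90 = 114
  {Elm, Pine} + {Ash, Alder, Milton, Grove}: 58 + 77 = 135
  … (31 splits in total)
Best: vehicle 1 Fern → Ash → Fern = 8; vehicle 2 Fern → Pine → Elm → Alder → Grove → Milton → Fern = 106; combined 114.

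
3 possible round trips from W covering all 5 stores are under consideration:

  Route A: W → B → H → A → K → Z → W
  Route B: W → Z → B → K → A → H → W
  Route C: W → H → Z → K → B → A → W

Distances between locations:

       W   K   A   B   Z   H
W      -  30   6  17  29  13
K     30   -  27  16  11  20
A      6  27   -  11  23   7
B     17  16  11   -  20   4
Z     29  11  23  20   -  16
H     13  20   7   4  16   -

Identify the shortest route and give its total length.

Shortest is Route C, total 73.

Route A: 17 + 4 + 7 + 27 + 11 + 29 = 95
Route B: 29 + 20 + 16 + 27 + 7 + 13 = 112
Route C: 13 + 16 + 11 + 16 + 11 + 6 = 73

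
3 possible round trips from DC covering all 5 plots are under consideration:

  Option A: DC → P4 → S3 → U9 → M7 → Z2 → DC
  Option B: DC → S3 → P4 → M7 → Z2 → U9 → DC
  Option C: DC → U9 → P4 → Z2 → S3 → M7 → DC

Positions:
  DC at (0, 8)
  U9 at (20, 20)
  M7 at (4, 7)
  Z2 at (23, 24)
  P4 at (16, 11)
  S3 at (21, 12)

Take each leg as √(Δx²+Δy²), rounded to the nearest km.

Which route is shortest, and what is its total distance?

Shortest is Option C, total 82 km.

Option A: 16 + 5 + 8 + 21 + 25 + 28 = 103
Option B: 21 + 5 + 13 + 25 + 5 + 23 = 92
Option C: 23 + 10 + 15 + 12 + 18 + 4 = 82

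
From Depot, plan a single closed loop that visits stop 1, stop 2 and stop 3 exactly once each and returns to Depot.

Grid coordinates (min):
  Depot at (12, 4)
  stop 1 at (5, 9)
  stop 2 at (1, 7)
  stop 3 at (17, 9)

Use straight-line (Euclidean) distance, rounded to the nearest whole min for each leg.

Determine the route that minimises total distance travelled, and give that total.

34 min — the shortest possible round trip.

There are 3 distinct closed tours to check (reversals are equivalent).
Depot-stop 1-stop 2-stop 3-Depot: 9+4+16+7 = 36
Depot-stop 1-stop 3-stop 2-Depot: 9+12+16+11 = 48
Depot-stop 2-stop 1-stop 3-Depot: 11+4+12+7 = 34
The minimum is 34.
One optimal route: Depot → stop 2 → stop 1 → stop 3 → Depot (or its reverse).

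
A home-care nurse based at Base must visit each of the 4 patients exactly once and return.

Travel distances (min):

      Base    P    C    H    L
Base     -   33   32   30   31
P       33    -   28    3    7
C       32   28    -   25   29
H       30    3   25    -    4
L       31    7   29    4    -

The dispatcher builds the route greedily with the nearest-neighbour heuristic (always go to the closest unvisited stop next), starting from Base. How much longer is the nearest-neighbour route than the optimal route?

From Base: H=30, L=31, C=32, P=33 → choose H (30).
From H: P=3, L=4, C=25 → choose P (3).
From P: L=7, C=28 → choose L (7).
From L: C=29 → choose C (29).
NN route Base → H → P → L → C → Base costs 101.
Optimal: Base → C → P → H → L → Base costs 98 (by enumerating all 12 distinct tours).
Excess = 101 − 98 = 3.

The nearest-neighbour route is 3 min longer than optimal.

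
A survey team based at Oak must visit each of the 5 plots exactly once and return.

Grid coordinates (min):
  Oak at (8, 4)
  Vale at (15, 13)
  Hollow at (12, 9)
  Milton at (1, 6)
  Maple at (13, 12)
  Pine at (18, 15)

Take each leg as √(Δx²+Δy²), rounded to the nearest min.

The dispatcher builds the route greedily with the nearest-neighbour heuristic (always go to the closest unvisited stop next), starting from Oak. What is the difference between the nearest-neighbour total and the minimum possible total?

Excess over optimum: 1 min.

Oak: Hollow=6, Milton=7, Maple=9, Vale=11, Pine=15 ⇒ Hollow
Hollow: Maple=3, Vale=5, Pine=8, Milton=11 ⇒ Maple
Maple: Vale=2, Pine=6, Milton=13 ⇒ Vale
Vale: Pine=4, Milton=16 ⇒ Pine
Pine: Milton=19 ⇒ Milton
NN route Oak → Hollow → Maple → Vale → Pine → Milton → Oak costs 41.
Optimal: Oak → Hollow → Pine → Vale → Maple → Milton → Oak costs 40 (by enumerating all 60 distinct tours).
Excess = 41 − 40 = 1.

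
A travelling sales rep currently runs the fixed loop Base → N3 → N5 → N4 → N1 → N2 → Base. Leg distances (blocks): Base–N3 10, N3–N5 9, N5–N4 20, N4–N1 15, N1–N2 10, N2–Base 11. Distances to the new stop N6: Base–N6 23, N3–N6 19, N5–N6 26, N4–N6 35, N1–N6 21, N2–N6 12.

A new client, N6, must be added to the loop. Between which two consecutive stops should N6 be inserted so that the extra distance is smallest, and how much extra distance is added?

Insertion cost between consecutive stops i–j is d(i,N6) + d(N6,j) − d(i,j):
  between Base and N3: 23 + 19 − 10 = 32
  between N3 and N5: 19 + 26 − 9 = 36
  between N5 and N4: 26 + 35 − 20 = 41
  between N4 and N1: 35 + 21 − 15 = 41
  between N1 and N2: 21 + 12 − 10 = 23
  between N2 and Base: 12 + 23 − 11 = 24
Cheapest insertion is between N1 and N2, adding 23.
New total = 75 + 23 = 98.

Adding 23 blocks by placing N6 on the N1–N2 leg.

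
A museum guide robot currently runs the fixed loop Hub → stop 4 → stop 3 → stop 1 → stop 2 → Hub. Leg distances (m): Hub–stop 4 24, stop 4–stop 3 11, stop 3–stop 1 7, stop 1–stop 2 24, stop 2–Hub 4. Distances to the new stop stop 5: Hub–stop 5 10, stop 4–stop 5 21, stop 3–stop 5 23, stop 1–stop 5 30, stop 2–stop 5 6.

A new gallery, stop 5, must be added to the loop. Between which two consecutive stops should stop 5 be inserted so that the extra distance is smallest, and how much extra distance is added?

Adding 7 m by placing stop 5 on the Hub–stop 4 leg.

Insertion cost between consecutive stops i–j is d(i,stop 5) + d(stop 5,j) − d(i,j):
  between Hub and stop 4: 10 + 21 − 24 = 7
  between stop 4 and stop 3: 21 + 23 − 11 = 33
  between stop 3 and stop 1: 23 + 30 − 7 = 46
  between stop 1 and stop 2: 30 + 6 − 24 = 12
  between stop 2 and Hub: 6 + 10 − 4 = 12
Cheapest insertion is between Hub and stop 4, adding 7.
New total = 70 + 7 = 77.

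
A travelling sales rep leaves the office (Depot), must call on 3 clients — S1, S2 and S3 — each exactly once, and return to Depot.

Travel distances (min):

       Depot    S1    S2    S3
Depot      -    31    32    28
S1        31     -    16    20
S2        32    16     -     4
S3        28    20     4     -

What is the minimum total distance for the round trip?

With 3 stops there are 3!/2 = 3 distinct round trips (a route and its reverse cost the same).
Depot-S1-S2-S3-Depot: 31+16+4+28 = 79
Depot-S1-S3-S2-Depot: 31+20+4+32 = 87
Depot-S2-S1-S3-Depot: 32+16+20+28 = 96
The minimum is 79.
One optimal route: Depot → S1 → S2 → S3 → Depot (or its reverse).

Shortest round trip = 79 min.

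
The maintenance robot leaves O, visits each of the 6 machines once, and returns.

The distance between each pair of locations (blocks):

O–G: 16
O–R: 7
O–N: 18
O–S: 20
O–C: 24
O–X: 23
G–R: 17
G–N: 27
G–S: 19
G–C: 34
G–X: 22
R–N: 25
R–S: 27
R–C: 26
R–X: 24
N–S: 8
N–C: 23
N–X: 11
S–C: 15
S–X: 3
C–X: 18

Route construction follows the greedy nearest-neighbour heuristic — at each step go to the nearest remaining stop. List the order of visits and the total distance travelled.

O → [R:7 / G:16 / N:18 / S:20 / X:23 / C:24] → R (7)
R → [G:17 / X:24 / N:25 / C:26 / S:27] → G (17)
G → [S:19 / X:22 / N:27 / C:34] → S (19)
S → [X:3 / N:8 / C:15] → X (3)
X → [N:11 / C:18] → N (11)
N → [C:23] → C (23)
Return C→O: 24.
Total = 7 + 17 + 19 + 3 + 11 + 23 + 24 = 104.

Nearest-neighbour total = 104 blocks; route O → R → G → S → X → N → C → O.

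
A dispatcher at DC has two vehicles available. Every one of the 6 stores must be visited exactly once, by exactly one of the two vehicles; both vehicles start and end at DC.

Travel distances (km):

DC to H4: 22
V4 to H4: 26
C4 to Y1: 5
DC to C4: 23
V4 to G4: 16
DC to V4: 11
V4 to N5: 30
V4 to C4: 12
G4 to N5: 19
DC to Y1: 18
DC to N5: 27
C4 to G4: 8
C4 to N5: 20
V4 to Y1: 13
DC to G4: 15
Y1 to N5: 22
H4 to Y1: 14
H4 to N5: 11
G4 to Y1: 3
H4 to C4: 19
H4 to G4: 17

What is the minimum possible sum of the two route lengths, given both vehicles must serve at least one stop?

Check every non-empty split of the stops between the two vehicles; for each half take its own optimal tour:
  {V4} + {H4, C4, G4, Y1, N5}: 22 + 76 = 98
  {H4} + {V4, C4, G4, Y1, N5}: 44 + 77 = 121
  {V4, H4} + {C4, G4, Y1, N5}: 59 + 70 = 129
  {C4} + {V4, H4, G4, Y1, N5}: 46 + 79 = 125
  {V4, C4} + {H4, G4, Y1, N5}: 46 + 70 = 116
  {H4, C4} + {V4, G4, Y1, N5}: 64 + 73 = 137
  … (31 splits in total)
Best: vehicle 1 DC → V4 → DC = 22; vehicle 2 DC → H4 → N5 → C4 → Y1 → G4 → DC = 76; combined 98.

98 km — the smallest possible combined total.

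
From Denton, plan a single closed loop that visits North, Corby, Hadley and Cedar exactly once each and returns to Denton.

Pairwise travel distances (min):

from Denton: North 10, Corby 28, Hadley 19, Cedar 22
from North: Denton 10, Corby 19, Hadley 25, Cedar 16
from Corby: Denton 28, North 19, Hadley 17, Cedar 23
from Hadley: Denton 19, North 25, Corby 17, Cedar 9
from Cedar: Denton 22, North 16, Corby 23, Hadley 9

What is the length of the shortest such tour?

Shortest round trip = 77 min.

There are 12 distinct closed tours to check (reversals are equivalent).
Denton→North→Corby→Hadley→Cedar→Denton: 10+19+17+9+22 = 77
Denton→North→Corby→Cedar→Hadley→Denton: 10+19+23+9+19 = 80
Denton→North→Hadley→Corby→Cedar→Denton: 10+25+17+23+22 = 97
Denton→North→Hadley→Cedar→Corby→Denton: 10+25+9+23+28 = 95
Denton→North→Cedar→Corby→Hadley→Denton: 10+16+23+17+19 = 85
Denton→North→Cedar→Hadley→Corby→Denton: 10+16+9+17+28 = 80
Denton→Corby→North→Hadley→Cedar→Denton: 28+19+25+9+22 = 103
Denton→Corby→North→Cedar→Hadley→Denton: 28+19+16+9+19 = 91
Denton→Corby→Hadley→North→Cedar→Denton: 28+17+25+16+22 = 108
Denton→Corby→Cedar→North→Hadley→Denton: 28+23+16+25+19 = 111
Denton→Hadley→North→Corby→Cedar→Denton: 19+25+19+23+22 = 108
Denton→Hadley→Corby→North→Cedar→Denton: 19+17+19+16+22 = 93
The minimum is 77.
One optimal route: Denton → North → Corby → Hadley → Cedar → Denton (or its reverse).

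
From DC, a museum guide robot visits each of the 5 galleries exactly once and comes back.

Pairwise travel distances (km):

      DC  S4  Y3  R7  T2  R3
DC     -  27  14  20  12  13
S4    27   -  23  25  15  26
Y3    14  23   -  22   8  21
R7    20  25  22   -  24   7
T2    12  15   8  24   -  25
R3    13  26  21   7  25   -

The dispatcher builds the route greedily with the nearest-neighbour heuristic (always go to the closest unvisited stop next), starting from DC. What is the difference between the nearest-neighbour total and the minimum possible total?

From DC: T2=12, R3=13, Y3=14, R7=20, S4=27 → choose T2 (12).
From T2: Y3=8, S4=15, R7=24, R3=25 → choose Y3 (8).
From Y3: R3=21, R7=22, S4=23 → choose R3 (21).
From R3: R7=7, S4=26 → choose R7 (7).
From R7: S4=25 → choose S4 (25).
NN route DC → T2 → Y3 → R3 → R7 → S4 → DC costs 100.
Optimal: DC → Y3 → T2 → S4 → R7 → R3 → DC costs 82 (by enumerating all 60 distinct tours).
Excess = 100 − 82 = 18.

18 km longer than the optimal tour.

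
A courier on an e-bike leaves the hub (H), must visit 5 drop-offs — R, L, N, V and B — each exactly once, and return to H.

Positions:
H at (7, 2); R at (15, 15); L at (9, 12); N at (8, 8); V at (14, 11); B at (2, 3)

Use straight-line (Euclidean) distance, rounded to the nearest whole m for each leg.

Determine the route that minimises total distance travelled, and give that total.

39 m — the shortest possible round trip.

H→R→L→N→V→B→H: 15+7+4+7+14+5 = 52
H→R→L→N→B→V→H: 15+7+4+8+14+11 = 59
H→R→L→V→N→B→H: 15+7+5+7+8+5 = 47
H→R→L→V→B→N→H: 15+7+5+14+8+6 = 55
H→R→L→B→N→V→H: 15+7+11+8+7+11 = 59
H→R→L→B→V→N→H: 15+7+11+14+7+6 = 60
H→R→N→L→V→B→H: 15+10+4+5+14+5 = 53
H→R→N→L→B→V→H: 15+10+4+11+14+11 = 65
H→R→N→V→L→B→H: 15+10+7+5+11+5 = 53
H→R→N→V→B→L→H: 15+10+7+14+11+10 = 67
H→R→N→B→L→V→H: 15+10+8+11+5+11 = 60
H→R→N→B→V→L→H: 15+10+8+14+5+10 = 62
H→R→V→L→N→B→H: 15+4+5+4+8+5 = 41
H→R→V→L→B→N→H: 15+4+5+11+8+6 = 49
… (46 more)
H→V→R→L→N→B→H: 11+4+7+4+8+5 = 39  ← best
The minimum is 39.
One optimal route: H → V → R → L → N → B → H (or its reverse).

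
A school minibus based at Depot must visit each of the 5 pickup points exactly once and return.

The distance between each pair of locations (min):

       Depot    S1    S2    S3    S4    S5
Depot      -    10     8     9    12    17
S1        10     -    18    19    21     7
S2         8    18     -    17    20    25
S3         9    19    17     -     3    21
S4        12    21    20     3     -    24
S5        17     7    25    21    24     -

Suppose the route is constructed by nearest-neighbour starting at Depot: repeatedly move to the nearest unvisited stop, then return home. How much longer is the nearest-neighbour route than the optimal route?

Excess over optimum: 4 min.

Depot: S2=8, S3=9, S1=10, S4=12, S5=17 ⇒ S2
S2: S3=17, S1=18, S4=20, S5=25 ⇒ S3
S3: S4=3, S1=19, S5=21 ⇒ S4
S4: S1=21, S5=24 ⇒ S1
S1: S5=7 ⇒ S5
NN route Depot → S2 → S3 → S4 → S1 → S5 → Depot costs 73.
Optimal: Depot → S1 → S5 → S3 → S4 → S2 → Depot costs 69 (by enumerating all 60 distinct tours).
Excess = 73 − 69 = 4.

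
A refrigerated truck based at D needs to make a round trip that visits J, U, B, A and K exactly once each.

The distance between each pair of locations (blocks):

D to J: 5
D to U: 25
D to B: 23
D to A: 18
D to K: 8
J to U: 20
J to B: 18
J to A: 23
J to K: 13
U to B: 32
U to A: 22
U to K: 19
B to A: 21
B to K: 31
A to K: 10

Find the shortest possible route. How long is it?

Minimum total distance: 93 blocks.

There are 60 distinct closed tours to check (reversals are equivalent).
D → J → U → B → A → K → D: 5+20+32+21+10+8 = 96
D → J → U → B → K → A → D: 5+20+32+31+10+18 = 116
D → J → U → A → B → K → D: 5+20+22+21+31+8 = 107
D → J → U → A → K → B → D: 5+20+22+10+31+23 = 111
D → J → U → K → B → A → D: 5+20+19+31+21+18 = 114
D → J → U → K → A → B → D: 5+20+19+10+21+23 = 98
D → J → B → U → A → K → D: 5+18+32+22+10+8 = 95
D → J → B → U → K → A → D: 5+18+32+19+10+18 = 102
D → J → B → A → U → K → D: 5+18+21+22+19+8 = 93
D → J → B → A → K → U → D: 5+18+21+10+19+25 = 98
D → J → B → K → U → A → D: 5+18+31+19+22+18 = 113
D → J → B → K → A → U → D: 5+18+31+10+22+25 = 111
D → J → A → U → B → K → D: 5+23+22+32+31+8 = 121
D → J → A → U → K → B → D: 5+23+22+19+31+23 = 123
… (46 more)
The minimum is 93.
One optimal route: D → J → B → A → U → K → D (or its reverse).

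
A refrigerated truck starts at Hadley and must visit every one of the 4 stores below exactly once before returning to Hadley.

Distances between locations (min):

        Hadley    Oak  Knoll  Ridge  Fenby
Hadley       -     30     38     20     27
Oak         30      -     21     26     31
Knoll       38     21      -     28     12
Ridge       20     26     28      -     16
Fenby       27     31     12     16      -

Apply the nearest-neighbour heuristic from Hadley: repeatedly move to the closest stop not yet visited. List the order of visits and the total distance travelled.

Nearest-neighbour total = 99 min; route Hadley → Ridge → Fenby → Knoll → Oak → Hadley.

From Hadley: distances to unvisited — Ridge=20, Fenby=27, Oak=30, Knoll=38. Nearest is Ridge (20).
From Ridge: distances to unvisited — Fenby=16, Oak=26, Knoll=28. Nearest is Fenby (16).
From Fenby: distances to unvisited — Knoll=12, Oak=31. Nearest is Knoll (12).
From Knoll: distances to unvisited — Oak=21. Nearest is Oak (21).
Return Oak→Hadley: 30.
Total = 20 + 16 + 12 + 21 + 30 = 99.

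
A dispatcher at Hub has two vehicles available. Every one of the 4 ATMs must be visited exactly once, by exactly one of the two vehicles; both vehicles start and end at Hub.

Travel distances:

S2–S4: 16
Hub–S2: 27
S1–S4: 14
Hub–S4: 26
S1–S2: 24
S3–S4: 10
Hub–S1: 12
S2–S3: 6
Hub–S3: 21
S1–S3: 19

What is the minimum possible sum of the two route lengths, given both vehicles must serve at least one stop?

93 — the smallest possible combined total.

Try each way of splitting the stops between the two vehicles (each non-empty) and, for each split, find the best tour for each vehicle:
  {S1} + {S2, S3, S4}: 24 + 69 = 93
  {S2} + {S1, S3, S4}: 54 + 57 = 111
  {S1, S2} + {S3, S4}: 63 + 57 = 120
  {S3} + {S1, S2, S4}: 42 + 69 = 111
  {S1, S3} + {S2, S4}: 52 + 69 = 121
  {S2, S3} + {S1, S4}: 54 + 52 = 106
  … (7 splits in total)
Best: vehicle 1 Hub → S1 → Hub = 24; vehicle 2 Hub → S2 → S3 → S4 → Hub = 69; combined 93.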